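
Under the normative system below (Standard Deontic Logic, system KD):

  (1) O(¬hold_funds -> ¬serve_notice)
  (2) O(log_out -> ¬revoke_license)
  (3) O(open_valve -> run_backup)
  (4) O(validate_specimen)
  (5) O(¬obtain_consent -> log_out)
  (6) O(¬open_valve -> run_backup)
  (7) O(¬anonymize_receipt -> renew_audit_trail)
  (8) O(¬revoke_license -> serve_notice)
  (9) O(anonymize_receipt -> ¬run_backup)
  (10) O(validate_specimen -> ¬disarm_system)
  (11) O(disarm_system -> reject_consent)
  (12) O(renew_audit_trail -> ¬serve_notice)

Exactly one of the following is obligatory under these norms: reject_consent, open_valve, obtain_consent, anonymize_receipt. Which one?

By case analysis on ¬open_valve: premise 6 gives O(¬open_valve -> run_backup) and premise 3 gives O(open_valve -> run_backup), so O(run_backup) either way.
Premise 9 is O(anonymize_receipt -> ¬run_backup); contrapositively O(run_backup -> ¬anonymize_receipt). Since O(run_backup) holds, K gives O(¬anonymize_receipt).
With premise 7, O(¬anonymize_receipt -> renew_audit_trail), the K-axiom yields O(renew_audit_trail).
Applying K to premise 12 (O(renew_audit_trail -> ¬serve_notice)) and O(renew_audit_trail) yields O(¬serve_notice).
Premise 8, O(¬revoke_license -> serve_notice), contraposes to O(¬serve_notice -> revoke_license); with O(¬serve_notice) we get O(revoke_license).
Premise 2, O(log_out -> ¬revoke_license), contraposes to O(revoke_license -> ¬log_out); with O(revoke_license) we get O(¬log_out).
The contrapositive of premise 5 (O(¬obtain_consent -> log_out)) is O(¬log_out -> obtain_consent), and O(¬log_out) is already established, so O(obtain_consent).
So O(obtain_consent) holds — obtain_consent is obligatory. None of the other listed options is made obligatory by any chain of premises.

obtain_consent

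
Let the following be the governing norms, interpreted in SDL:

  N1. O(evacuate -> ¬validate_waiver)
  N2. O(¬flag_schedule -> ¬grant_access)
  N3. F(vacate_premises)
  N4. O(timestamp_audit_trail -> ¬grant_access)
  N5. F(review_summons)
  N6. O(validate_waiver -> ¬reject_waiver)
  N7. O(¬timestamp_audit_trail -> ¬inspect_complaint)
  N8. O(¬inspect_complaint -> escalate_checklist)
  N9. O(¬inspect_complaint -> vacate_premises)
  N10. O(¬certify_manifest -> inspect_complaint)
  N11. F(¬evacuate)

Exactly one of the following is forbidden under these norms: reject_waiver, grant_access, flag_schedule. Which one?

F(vacate_premises) at premise 3 means O(¬vacate_premises).
Premise 9, O(¬inspect_complaint -> vacate_premises), contraposes to O(¬vacate_premises -> inspect_complaint); with O(¬vacate_premises) we get O(inspect_complaint).
The contrapositive of premise 7 (O(¬timestamp_audit_trail -> ¬inspect_complaint)) is O(inspect_complaint -> timestamp_audit_trail), and O(inspect_complaint) is already established, so O(timestamp_audit_trail).
From O(timestamp_audit_trail) and premise 4, O(timestamp_audit_trail -> ¬grant_access), we obtain O(¬grant_access).
So O(¬grant_access) holds, i.e. grant_access is forbidden. None of the other listed options is forbidden under the premises.

grant_access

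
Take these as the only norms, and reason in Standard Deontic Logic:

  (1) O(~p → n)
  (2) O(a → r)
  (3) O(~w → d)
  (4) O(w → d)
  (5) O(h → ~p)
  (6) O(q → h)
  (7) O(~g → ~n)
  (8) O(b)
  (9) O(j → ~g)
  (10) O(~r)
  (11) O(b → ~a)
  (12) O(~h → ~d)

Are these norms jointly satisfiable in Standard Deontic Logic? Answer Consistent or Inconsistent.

Premise 2 is O(a → r), but O(a) is not derivable from the premises, so it does not yield O(r).
So O(r) is not derivable, and the apparent clash with O(~r) does not arise.
A world satisfying every obligation exists (e.g. a=false, b=true, d=true, g=true, h=true, j=false, n=true, p=false, q=false, r=false, w=false); no atom is both obligatory and forbidden, so the set is consistent.

Consistent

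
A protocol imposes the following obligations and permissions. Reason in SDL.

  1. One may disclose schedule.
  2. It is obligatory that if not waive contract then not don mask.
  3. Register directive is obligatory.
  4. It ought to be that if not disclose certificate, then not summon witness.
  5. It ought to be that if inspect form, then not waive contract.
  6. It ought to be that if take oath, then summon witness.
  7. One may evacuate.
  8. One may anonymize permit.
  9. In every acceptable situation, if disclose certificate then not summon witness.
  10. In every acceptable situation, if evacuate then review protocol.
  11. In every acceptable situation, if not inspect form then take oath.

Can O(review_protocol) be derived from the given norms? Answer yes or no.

Premise 10 is O(evacuate → review_protocol), but O(evacuate) is not derivable from the premises (the permission P(evacuate) asserts only ¬O(¬evacuate), not O(evacuate)), so it does not yield O(review_protocol).
No other premise forces O(review_protocol). An ideal world satisfying every premise can still have review_protocol false, so O(review_protocol) is not derivable.

No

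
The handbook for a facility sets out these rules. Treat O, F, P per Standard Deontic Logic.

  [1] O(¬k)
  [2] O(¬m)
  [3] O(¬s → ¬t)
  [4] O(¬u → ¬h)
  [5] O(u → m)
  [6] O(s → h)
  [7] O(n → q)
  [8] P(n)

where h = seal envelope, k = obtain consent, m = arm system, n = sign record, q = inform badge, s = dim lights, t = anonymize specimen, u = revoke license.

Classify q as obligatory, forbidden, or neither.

Premise 7 is O(n → q), but O(n) is not derivable from the premises (the permission P(n) asserts only ¬O(¬n), not O(n)), so it does not yield O(q).
No premise or chain of K-axiom applications forces O(q), and none forces O(¬q). So q is neither obligatory nor forbidden under these norms.

Neither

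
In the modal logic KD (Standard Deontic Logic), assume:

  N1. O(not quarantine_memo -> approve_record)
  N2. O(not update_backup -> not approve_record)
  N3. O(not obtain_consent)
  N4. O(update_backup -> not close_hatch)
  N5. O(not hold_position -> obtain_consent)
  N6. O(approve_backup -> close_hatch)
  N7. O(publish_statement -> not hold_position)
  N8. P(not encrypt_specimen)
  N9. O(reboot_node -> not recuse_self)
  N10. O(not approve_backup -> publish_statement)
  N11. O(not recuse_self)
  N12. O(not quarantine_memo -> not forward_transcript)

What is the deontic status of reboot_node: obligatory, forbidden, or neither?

Premise 9 is O(reboot_node -> not recuse_self); even if O(not recuse_self) held, inferring O(reboot_node) would be affirming the consequent — invalid.
No premise or chain of K-axiom applications forces O(reboot_node), and none forces O(not reboot_node). So reboot_node is neither obligatory nor forbidden under these norms.

Neither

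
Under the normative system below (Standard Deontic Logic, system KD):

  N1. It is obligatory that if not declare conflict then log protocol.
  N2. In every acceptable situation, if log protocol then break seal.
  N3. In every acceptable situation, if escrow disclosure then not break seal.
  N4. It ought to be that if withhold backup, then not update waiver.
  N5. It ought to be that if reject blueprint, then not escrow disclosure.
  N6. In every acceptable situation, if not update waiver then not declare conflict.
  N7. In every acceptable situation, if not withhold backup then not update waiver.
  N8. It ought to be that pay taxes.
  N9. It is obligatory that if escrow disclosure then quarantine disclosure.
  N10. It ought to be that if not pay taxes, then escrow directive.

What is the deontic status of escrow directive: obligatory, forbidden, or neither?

Premise 10 is O(¬pay_taxes → escrow_directive), but O(¬pay_taxes) is not derivable from the premises, so it does not yield O(escrow_directive).
No premise or chain of K-axiom applications forces O(escrow_directive), and none forces O(¬escrow_directive). So escrow_directive is neither obligatory nor forbidden under these norms.

Neither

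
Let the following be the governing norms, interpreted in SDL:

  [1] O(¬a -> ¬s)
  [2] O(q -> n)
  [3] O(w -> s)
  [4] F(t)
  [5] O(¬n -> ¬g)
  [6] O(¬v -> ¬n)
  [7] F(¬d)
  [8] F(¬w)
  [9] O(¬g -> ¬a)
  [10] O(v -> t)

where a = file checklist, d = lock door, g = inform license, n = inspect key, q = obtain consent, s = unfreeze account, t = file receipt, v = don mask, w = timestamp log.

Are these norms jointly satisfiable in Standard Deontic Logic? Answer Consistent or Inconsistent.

Inconsistent

Premise 8, F(¬w), is equivalent to O(w).
With premise 3, O(w -> s), the K-axiom yields O(s).
Premise 1 is O(¬a -> ¬s); contrapositively O(s -> a). Since O(s) holds, K gives O(a).
Premise 9 is O(¬g -> ¬a); contrapositively O(a -> g). Since O(a) holds, K gives O(g).
Premise 5 is O(¬n -> ¬g); contrapositively O(g -> n). Since O(g) holds, K gives O(n).
Premise 6, O(¬v -> ¬n), contraposes to O(n -> v); with O(n) we get O(v).
Premise 10 is O(v -> t); since O(v), deontic closure gives O(t).
However, F(t) at premise 4 amounts to O(¬t).
We now have both O(t) and O(¬t) — t is simultaneously obligatory and forbidden, violating the D-axiom.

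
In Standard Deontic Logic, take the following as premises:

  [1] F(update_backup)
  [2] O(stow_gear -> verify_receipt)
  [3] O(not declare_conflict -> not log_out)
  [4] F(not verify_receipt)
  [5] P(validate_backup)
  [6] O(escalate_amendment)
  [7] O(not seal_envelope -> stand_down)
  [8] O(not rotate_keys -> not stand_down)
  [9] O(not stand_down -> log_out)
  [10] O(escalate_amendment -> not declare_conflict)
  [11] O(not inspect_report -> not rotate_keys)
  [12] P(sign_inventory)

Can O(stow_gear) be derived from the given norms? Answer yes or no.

Premise 2 is O(stow_gear -> verify_receipt); even if O(verify_receipt) held, inferring O(stow_gear) would be affirming the consequent — invalid.
No other premise forces O(stow_gear). An ideal world satisfying every premise can still have stow_gear false, so O(stow_gear) is not derivable.

No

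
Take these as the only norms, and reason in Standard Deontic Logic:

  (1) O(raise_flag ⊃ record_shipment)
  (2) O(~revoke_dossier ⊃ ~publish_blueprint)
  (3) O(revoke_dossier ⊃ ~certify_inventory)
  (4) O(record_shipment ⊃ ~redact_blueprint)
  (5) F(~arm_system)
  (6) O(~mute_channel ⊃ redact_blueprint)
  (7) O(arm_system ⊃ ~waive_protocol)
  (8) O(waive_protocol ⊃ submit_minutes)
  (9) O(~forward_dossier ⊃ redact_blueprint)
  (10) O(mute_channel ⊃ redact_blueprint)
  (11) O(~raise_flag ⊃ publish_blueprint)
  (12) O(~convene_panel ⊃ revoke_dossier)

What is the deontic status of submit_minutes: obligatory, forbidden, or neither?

Premise 8 is O(waive_protocol ⊃ submit_minutes), but O(waive_protocol) is not derivable from the premises, so it does not yield O(submit_minutes).
No premise or chain of K-axiom applications forces O(submit_minutes), and none forces O(~submit_minutes). So submit_minutes is neither obligatory nor forbidden under these norms.

Neither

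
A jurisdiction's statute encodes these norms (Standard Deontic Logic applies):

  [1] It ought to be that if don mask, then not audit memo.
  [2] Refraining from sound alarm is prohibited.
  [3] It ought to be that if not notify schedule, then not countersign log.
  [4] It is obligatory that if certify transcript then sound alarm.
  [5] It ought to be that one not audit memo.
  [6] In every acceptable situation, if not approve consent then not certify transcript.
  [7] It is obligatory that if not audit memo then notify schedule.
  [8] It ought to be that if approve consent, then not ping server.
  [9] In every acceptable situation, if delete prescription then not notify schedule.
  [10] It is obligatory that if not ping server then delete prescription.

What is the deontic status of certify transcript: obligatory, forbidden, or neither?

From premise 5 we have O(¬audit_memo).
With premise 7, O(¬audit_memo → notify_schedule), the K-axiom yields O(notify_schedule).
Premise 9, O(delete_prescription → ¬notify_schedule), contraposes to O(notify_schedule → ¬delete_prescription); with O(notify_schedule) we get O(¬delete_prescription).
Premise 10, O(¬ping_server → delete_prescription), contraposes to O(¬delete_prescription → ping_server); with O(¬delete_prescription) we get O(ping_server).
Premise 8, O(approve_consent → ¬ping_server), contraposes to O(ping_server → ¬approve_consent); with O(ping_server) we get O(¬approve_consent).
With premise 6, O(¬approve_consent → ¬certify_transcript), the K-axiom yields O(¬certify_transcript).
Premises 1, 2, 3, 4 do not contribute to this derivation.
Thus O(¬certify_transcript), which is F(certify_transcript): certify_transcript is forbidden.

Forbidden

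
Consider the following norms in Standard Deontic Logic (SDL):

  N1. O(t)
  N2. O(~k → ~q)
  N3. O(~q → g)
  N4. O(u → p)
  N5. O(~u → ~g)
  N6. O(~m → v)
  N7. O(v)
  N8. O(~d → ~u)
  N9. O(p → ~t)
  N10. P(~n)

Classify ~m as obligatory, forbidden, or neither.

Premise 6 is O(~m → v); even if O(v) held, inferring O(~m) would be affirming the consequent — invalid.
No premise or chain of K-axiom applications forces O(~m), and none forces O(m). So ~m is neither obligatory nor forbidden under these norms.

Neither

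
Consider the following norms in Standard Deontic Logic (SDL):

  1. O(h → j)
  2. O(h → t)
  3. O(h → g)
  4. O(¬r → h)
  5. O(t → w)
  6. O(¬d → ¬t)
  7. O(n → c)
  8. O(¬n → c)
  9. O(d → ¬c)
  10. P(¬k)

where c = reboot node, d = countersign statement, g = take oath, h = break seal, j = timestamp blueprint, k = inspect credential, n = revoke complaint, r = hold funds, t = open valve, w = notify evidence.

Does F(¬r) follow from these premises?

By case analysis on ¬n: premise 8 gives O(¬n → c) and premise 7 gives O(n → c), so O(c) either way.
Premise 9 is O(d → ¬c); contrapositively O(c → ¬d). Since O(c) holds, K gives O(¬d).
With premise 6, O(¬d → ¬t), the K-axiom yields O(¬t).
The contrapositive of premise 2 (O(h → t)) is O(¬t → ¬h), and O(¬t) is already established, so O(¬h).
The contrapositive of premise 4 (O(¬r → h)) is O(¬h → r), and O(¬h) is already established, so O(r).
Premises 1, 3, 5, 10 do not contribute to this derivation.
So O(r) holds, i.e. F(¬r). The claim follows.

Yes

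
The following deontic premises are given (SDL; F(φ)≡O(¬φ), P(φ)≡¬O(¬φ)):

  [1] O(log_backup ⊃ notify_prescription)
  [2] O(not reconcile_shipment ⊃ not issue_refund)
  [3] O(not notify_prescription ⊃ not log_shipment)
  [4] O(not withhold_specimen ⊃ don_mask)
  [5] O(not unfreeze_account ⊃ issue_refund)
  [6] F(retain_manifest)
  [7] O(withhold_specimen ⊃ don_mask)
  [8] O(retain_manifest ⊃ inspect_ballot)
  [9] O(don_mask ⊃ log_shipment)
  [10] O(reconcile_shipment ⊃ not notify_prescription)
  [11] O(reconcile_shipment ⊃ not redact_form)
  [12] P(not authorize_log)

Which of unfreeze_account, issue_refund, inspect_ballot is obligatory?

By case analysis on withhold_specimen: premise 7 gives O(withhold_specimen ⊃ don_mask) and premise 4 gives O(not withhold_specimen ⊃ don_mask), so O(don_mask) either way.
From O(don_mask) and premise 9, O(don_mask ⊃ log_shipment), we obtain O(log_shipment).
Premise 3 is O(not notify_prescription ⊃ not log_shipment); contrapositively O(log_shipment ⊃ notify_prescription). Since O(log_shipment) holds, K gives O(notify_prescription).
Premise 10 is O(reconcile_shipment ⊃ not notify_prescription); contrapositively O(notify_prescription ⊃ not reconcile_shipment). Since O(notify_prescription) holds, K gives O(not reconcile_shipment).
From O(not reconcile_shipment) and premise 2, O(not reconcile_shipment ⊃ not issue_refund), we obtain O(not issue_refund).
Premise 5 is O(not unfreeze_account ⊃ issue_refund); contrapositively O(not issue_refund ⊃ unfreeze_account). Since O(not issue_refund) holds, K gives O(unfreeze_account).
So O(unfreeze_account) holds — unfreeze_account is obligatory. None of the other listed options is made obligatory by any chain of premises.

unfreeze_account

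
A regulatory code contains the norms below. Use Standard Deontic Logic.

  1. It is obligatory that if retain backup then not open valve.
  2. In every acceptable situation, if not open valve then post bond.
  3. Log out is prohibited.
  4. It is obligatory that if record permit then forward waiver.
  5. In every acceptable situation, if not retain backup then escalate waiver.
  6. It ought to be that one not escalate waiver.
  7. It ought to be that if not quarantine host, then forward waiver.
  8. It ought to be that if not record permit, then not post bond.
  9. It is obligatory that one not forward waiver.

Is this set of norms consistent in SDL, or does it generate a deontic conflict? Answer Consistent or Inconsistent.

Inconsistent

Premise 6 gives O(¬escalate_waiver).
The contrapositive of premise 5 (O(¬retain_backup → escalate_waiver)) is O(¬escalate_waiver → retain_backup), and O(¬escalate_waiver) is already established, so O(retain_backup).
From O(retain_backup) and premise 1, O(retain_backup → ¬open_valve), we obtain O(¬open_valve).
Applying K to premise 2 (O(¬open_valve → post_bond)) and O(¬open_valve) yields O(post_bond).
Premise 8 is O(¬record_permit → ¬post_bond); contrapositively O(post_bond → record_permit). Since O(post_bond) holds, K gives O(record_permit).
Premise 4 is O(record_permit → forward_waiver); since O(record_permit), deontic closure gives O(forward_waiver).
But premise 9 directly asserts O(¬forward_waiver).
We now have both O(forward_waiver) and O(¬forward_waiver) — forward_waiver is simultaneously obligatory and forbidden, violating the D-axiom.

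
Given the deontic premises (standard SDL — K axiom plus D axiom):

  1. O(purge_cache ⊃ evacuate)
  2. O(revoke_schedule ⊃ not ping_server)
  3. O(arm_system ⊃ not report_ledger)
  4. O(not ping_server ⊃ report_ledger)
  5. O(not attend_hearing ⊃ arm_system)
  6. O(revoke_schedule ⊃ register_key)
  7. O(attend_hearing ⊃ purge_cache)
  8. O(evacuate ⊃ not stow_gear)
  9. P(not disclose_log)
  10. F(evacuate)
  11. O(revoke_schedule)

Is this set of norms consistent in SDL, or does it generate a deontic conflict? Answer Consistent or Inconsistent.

Premise 10 is F(evacuate), i.e. O(not evacuate).
Premise 1, O(purge_cache ⊃ evacuate), contraposes to O(not evacuate ⊃ not purge_cache); with O(not evacuate) we get O(not purge_cache).
The contrapositive of premise 7 (O(attend_hearing ⊃ purge_cache)) is O(not purge_cache ⊃ not attend_hearing), and O(not purge_cache) is already established, so O(not attend_hearing).
From O(not attend_hearing) and premise 5, O(not attend_hearing ⊃ arm_system), we obtain O(arm_system).
Applying K to premise 3 (O(arm_system ⊃ not report_ledger)) and O(arm_system) yields O(not report_ledger).
The contrapositive of premise 4 (O(not ping_server ⊃ report_ledger)) is O(not report_ledger ⊃ ping_server), and O(not report_ledger) is already established, so O(ping_server).
Premise 2, O(revoke_schedule ⊃ not ping_server), contraposes to O(ping_server ⊃ not revoke_schedule); with O(ping_server) we get O(not revoke_schedule).
Yet premise 11 states O(revoke_schedule).
We now have both O(not revoke_schedule) and O(revoke_schedule) — revoke_schedule is simultaneously obligatory and forbidden, violating the D-axiom.

Inconsistent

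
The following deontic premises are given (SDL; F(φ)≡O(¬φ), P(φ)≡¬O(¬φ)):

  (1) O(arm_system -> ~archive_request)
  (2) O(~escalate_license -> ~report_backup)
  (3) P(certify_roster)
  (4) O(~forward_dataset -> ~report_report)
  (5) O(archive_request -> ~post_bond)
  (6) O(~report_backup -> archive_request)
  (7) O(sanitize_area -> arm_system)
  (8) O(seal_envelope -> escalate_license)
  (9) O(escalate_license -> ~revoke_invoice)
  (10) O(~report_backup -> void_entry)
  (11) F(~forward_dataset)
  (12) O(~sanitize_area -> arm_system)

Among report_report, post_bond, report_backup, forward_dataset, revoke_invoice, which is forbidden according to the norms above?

revoke_invoice

Premises 12 and 7 cover both cases: O(~sanitize_area -> arm_system) and O(sanitize_area -> arm_system). Since ~sanitize_area ∨ sanitize_area is a tautology, O(arm_system) follows.
Applying K to premise 1 (O(arm_system -> ~archive_request)) and O(arm_system) yields O(~archive_request).
The contrapositive of premise 6 (O(~report_backup -> archive_request)) is O(~archive_request -> report_backup), and O(~archive_request) is already established, so O(report_backup).
Premise 2, O(~escalate_license -> ~report_backup), contraposes to O(report_backup -> escalate_license); with O(report_backup) we get O(escalate_license).
Premise 9 is O(escalate_license -> ~revoke_invoice); since O(escalate_license), deontic closure gives O(~revoke_invoice).
So O(~revoke_invoice) holds, i.e. revoke_invoice is forbidden. None of the other listed options is forbidden under the premises.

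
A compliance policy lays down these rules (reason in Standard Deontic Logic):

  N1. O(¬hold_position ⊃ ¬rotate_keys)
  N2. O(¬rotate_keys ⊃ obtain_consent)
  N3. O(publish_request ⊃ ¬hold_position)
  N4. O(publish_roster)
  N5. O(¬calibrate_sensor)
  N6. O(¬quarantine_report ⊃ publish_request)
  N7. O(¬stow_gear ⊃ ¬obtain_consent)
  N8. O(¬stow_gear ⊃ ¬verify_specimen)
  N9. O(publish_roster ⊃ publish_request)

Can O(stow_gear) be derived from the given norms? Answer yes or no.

From premise 4 we have O(publish_roster).
With premise 9, O(publish_roster ⊃ publish_request), the K-axiom yields O(publish_request).
Applying K to premise 3 (O(publish_request ⊃ ¬hold_position)) and O(publish_request) yields O(¬hold_position).
From O(¬hold_position) and premise 1, O(¬hold_position ⊃ ¬rotate_keys), we obtain O(¬rotate_keys).
Premise 2 is O(¬rotate_keys ⊃ obtain_consent); since O(¬rotate_keys), deontic closure gives O(obtain_consent).
Premise 7, O(¬stow_gear ⊃ ¬obtain_consent), contraposes to O(obtain_consent ⊃ stow_gear); with O(obtain_consent) we get O(stow_gear).
Premises 5, 6, 8 do not contribute to this derivation.
So O(stow_gear) follows.

Yes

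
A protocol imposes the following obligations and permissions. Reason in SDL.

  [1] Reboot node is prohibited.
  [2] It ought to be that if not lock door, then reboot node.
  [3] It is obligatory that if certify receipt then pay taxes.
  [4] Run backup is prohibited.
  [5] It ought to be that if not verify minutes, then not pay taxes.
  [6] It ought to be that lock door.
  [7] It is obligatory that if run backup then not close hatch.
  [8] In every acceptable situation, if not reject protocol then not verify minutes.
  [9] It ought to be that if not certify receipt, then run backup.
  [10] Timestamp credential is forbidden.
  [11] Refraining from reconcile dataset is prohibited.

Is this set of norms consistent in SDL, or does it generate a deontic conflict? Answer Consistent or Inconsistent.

Consistent

Premise 2 is O(¬lock_door → reboot_node), but O(¬lock_door) is not derivable from the premises, so it does not yield O(reboot_node).
So O(reboot_node) is not derivable, and the apparent clash with O(¬reboot_node) does not arise.
A world satisfying every obligation exists (e.g. certify_receipt=true, close_hatch=false, lock_door=true, pay_taxes=true, reboot_node=false, reconcile_dataset=true, reject_protocol=true, run_backup=false, timestamp_credential=false, verify_minutes=true); no atom is both obligatory and forbidden, so the set is consistent.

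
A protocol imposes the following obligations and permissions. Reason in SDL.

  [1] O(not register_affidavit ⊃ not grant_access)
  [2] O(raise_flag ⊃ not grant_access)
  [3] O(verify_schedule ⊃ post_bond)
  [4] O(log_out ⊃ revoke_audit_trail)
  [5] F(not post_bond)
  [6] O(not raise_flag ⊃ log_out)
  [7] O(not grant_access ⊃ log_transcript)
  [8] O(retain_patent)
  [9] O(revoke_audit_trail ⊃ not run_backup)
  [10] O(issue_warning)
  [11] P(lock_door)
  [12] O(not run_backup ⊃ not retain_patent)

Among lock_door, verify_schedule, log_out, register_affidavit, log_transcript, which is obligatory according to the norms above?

Premise 8 gives O(retain_patent).
The contrapositive of premise 12 (O(not run_backup ⊃ not retain_patent)) is O(retain_patent ⊃ run_backup), and O(retain_patent) is already established, so O(run_backup).
The contrapositive of premise 9 (O(revoke_audit_trail ⊃ not run_backup)) is O(run_backup ⊃ not revoke_audit_trail), and O(run_backup) is already established, so O(not revoke_audit_trail).
The contrapositive of premise 4 (O(log_out ⊃ revoke_audit_trail)) is O(not revoke_audit_trail ⊃ not log_out), and O(not revoke_audit_trail) is already established, so O(not log_out).
The contrapositive of premise 6 (O(not raise_flag ⊃ log_out)) is O(not log_out ⊃ raise_flag), and O(not log_out) is already established, so O(raise_flag).
With premise 2, O(raise_flag ⊃ not grant_access), the K-axiom yields O(not grant_access).
From O(not grant_access) and premise 7, O(not grant_access ⊃ log_transcript), we obtain O(log_transcript).
So O(log_transcript) holds — log_transcript is obligatory. None of the other listed options is made obligatory by any chain of premises.

log_transcript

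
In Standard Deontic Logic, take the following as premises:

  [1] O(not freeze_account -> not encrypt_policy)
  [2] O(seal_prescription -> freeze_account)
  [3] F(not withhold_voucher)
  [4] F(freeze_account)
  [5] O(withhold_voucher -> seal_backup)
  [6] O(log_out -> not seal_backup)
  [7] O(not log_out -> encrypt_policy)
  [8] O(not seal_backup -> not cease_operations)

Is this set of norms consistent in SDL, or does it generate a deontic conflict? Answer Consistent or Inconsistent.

Inconsistent

F(not withhold_voucher) at premise 3 means O(withhold_voucher).
Premise 5 is O(withhold_voucher -> seal_backup); since O(withhold_voucher), deontic closure gives O(seal_backup).
Premise 6 is O(log_out -> not seal_backup); contrapositively O(seal_backup -> not log_out). Since O(seal_backup) holds, K gives O(not log_out).
With premise 7, O(not log_out -> encrypt_policy), the K-axiom yields O(encrypt_policy).
Premise 1, O(not freeze_account -> not encrypt_policy), contraposes to O(encrypt_policy -> freeze_account); with O(encrypt_policy) we get O(freeze_account).
But premise 4, F(freeze_account), means O(not freeze_account).
We now have both O(freeze_account) and O(not freeze_account) — freeze_account is simultaneously obligatory and forbidden, violating the D-axiom.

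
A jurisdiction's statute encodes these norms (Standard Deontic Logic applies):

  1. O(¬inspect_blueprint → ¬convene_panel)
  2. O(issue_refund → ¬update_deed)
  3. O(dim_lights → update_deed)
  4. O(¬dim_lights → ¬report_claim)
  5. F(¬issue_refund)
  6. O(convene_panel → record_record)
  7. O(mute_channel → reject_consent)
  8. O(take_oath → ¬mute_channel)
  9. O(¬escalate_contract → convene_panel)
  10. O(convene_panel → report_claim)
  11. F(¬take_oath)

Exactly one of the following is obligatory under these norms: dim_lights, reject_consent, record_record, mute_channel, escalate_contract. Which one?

escalate_contract

F(¬issue_refund) at premise 5 means O(issue_refund).
From O(issue_refund) and premise 2, O(issue_refund → ¬update_deed), we obtain O(¬update_deed).
Premise 3 is O(dim_lights → update_deed); contrapositively O(¬update_deed → ¬dim_lights). Since O(¬update_deed) holds, K gives O(¬dim_lights).
With premise 4, O(¬dim_lights → ¬report_claim), the K-axiom yields O(¬report_claim).
Premise 10 is O(convene_panel → report_claim); contrapositively O(¬report_claim → ¬convene_panel). Since O(¬report_claim) holds, K gives O(¬convene_panel).
The contrapositive of premise 9 (O(¬escalate_contract → convene_panel)) is O(¬convene_panel → escalate_contract), and O(¬convene_panel) is already established, so O(escalate_contract).
So O(escalate_contract) holds — escalate_contract is obligatory. None of the other listed options is made obligatory by any chain of premises.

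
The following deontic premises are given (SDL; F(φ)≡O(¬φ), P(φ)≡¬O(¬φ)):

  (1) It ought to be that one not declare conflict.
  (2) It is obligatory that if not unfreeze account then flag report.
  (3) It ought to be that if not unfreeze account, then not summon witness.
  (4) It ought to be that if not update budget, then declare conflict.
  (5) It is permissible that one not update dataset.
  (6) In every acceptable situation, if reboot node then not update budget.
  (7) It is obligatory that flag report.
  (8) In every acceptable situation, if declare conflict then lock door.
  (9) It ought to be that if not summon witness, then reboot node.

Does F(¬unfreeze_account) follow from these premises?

Yes

From premise 1 we have O(¬declare_conflict).
The contrapositive of premise 4 (O(¬update_budget → declare_conflict)) is O(¬declare_conflict → update_budget), and O(¬declare_conflict) is already established, so O(update_budget).
Premise 6, O(reboot_node → ¬update_budget), contraposes to O(update_budget → ¬reboot_node); with O(update_budget) we get O(¬reboot_node).
The contrapositive of premise 9 (O(¬summon_witness → reboot_node)) is O(¬reboot_node → summon_witness), and O(¬reboot_node) is already established, so O(summon_witness).
The contrapositive of premise 3 (O(¬unfreeze_account → ¬summon_witness)) is O(summon_witness → unfreeze_account), and O(summon_witness) is already established, so O(unfreeze_account).
Premises 2, 5, 7, 8 do not contribute to this derivation.
So O(unfreeze_account) holds, i.e. F(¬unfreeze_account). The claim follows.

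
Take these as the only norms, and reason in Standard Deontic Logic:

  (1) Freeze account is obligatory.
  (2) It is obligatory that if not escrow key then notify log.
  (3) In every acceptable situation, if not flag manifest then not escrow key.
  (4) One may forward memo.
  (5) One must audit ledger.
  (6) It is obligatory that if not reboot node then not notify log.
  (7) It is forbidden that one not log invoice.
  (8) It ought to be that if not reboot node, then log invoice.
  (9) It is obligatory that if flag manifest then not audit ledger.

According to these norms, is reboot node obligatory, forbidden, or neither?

Obligatory

Premise 5 gives O(audit_ledger).
Premise 9 is O(flag_manifest → ¬audit_ledger); contrapositively O(audit_ledger → ¬flag_manifest). Since O(audit_ledger) holds, K gives O(¬flag_manifest).
With premise 3, O(¬flag_manifest → ¬escrow_key), the K-axiom yields O(¬escrow_key).
From O(¬escrow_key) and premise 2, O(¬escrow_key → notify_log), we obtain O(notify_log).
The contrapositive of premise 6 (O(¬reboot_node → ¬notify_log)) is O(notify_log → reboot_node), and O(notify_log) is already established, so O(reboot_node).
Premises 1, 4, 7, 8 do not contribute to this derivation.
Hence reboot_node is obligatory.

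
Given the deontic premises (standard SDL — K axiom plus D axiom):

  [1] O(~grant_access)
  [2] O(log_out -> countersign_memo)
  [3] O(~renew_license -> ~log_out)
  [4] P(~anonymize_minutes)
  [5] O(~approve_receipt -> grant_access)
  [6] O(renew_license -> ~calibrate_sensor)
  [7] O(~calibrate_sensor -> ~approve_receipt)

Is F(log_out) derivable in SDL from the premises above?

Yes

Premise 1 gives O(~grant_access).
Premise 5 is O(~approve_receipt -> grant_access); contrapositively O(~grant_access -> approve_receipt). Since O(~grant_access) holds, K gives O(approve_receipt).
Premise 7 is O(~calibrate_sensor -> ~approve_receipt); contrapositively O(approve_receipt -> calibrate_sensor). Since O(approve_receipt) holds, K gives O(calibrate_sensor).
Premise 6 is O(renew_license -> ~calibrate_sensor); contrapositively O(calibrate_sensor -> ~renew_license). Since O(calibrate_sensor) holds, K gives O(~renew_license).
From O(~renew_license) and premise 3, O(~renew_license -> ~log_out), we obtain O(~log_out).
Premises 2, 4 do not contribute to this derivation.
So O(~log_out) holds, i.e. F(log_out). The claim follows.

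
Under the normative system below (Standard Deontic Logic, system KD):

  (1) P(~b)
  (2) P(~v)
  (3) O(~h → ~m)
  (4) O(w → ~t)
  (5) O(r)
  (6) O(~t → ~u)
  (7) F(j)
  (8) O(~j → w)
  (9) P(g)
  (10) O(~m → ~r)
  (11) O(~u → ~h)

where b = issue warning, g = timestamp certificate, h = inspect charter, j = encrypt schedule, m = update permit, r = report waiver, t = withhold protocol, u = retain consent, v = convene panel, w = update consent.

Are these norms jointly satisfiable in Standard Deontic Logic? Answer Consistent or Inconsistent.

From premise 5 we have O(r).
Premise 10, O(~m → ~r), contraposes to O(r → m); with O(r) we get O(m).
Premise 3, O(~h → ~m), contraposes to O(m → h); with O(m) we get O(h).
Premise 11 is O(~u → ~h); contrapositively O(h → u). Since O(h) holds, K gives O(u).
Premise 6 is O(~t → ~u); contrapositively O(u → t). Since O(u) holds, K gives O(t).
Premise 4 is O(w → ~t); contrapositively O(t → ~w). Since O(t) holds, K gives O(~w).
Premise 8, O(~j → w), contraposes to O(~w → j); with O(~w) we get O(j).
However, F(j) at premise 7 amounts to O(~j).
We now have both O(j) and O(~j) — j is simultaneously obligatory and forbidden, violating the D-axiom.

Inconsistent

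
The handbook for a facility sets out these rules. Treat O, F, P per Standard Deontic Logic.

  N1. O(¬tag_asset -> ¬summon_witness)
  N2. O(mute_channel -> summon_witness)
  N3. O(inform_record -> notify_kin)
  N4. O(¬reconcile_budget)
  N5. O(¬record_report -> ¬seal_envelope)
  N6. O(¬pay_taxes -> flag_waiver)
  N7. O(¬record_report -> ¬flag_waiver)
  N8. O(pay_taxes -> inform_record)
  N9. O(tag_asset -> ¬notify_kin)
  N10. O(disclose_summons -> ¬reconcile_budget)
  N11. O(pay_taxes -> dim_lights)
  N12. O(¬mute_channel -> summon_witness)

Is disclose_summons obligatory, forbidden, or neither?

Premise 10 is O(disclose_summons -> ¬reconcile_budget); even if O(¬reconcile_budget) held, inferring O(disclose_summons) would be affirming the consequent — invalid.
No premise or chain of K-axiom applications forces O(disclose_summons), and none forces O(¬disclose_summons). So disclose_summons is neither obligatory nor forbidden under these norms.

Neither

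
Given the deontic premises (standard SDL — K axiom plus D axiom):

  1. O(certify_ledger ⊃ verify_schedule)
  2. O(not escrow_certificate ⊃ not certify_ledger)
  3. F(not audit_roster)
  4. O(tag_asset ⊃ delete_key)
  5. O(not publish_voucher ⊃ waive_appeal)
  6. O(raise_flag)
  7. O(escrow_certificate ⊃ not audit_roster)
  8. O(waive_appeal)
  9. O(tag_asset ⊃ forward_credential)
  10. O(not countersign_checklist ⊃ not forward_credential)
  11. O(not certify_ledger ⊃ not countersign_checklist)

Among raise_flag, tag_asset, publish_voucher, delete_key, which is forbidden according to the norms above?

tag_asset

Premise 3 is F(not audit_roster), i.e. O(audit_roster).
Premise 7, O(escrow_certificate ⊃ not audit_roster), contraposes to O(audit_roster ⊃ not escrow_certificate); with O(audit_roster) we get O(not escrow_certificate).
Premise 2 is O(not escrow_certificate ⊃ not certify_ledger); since O(not escrow_certificate), deontic closure gives O(not certify_ledger).
From O(not certify_ledger) and premise 11, O(not certify_ledger ⊃ not countersign_checklist), we obtain O(not countersign_checklist).
Applying K to premise 10 (O(not countersign_checklist ⊃ not forward_credential)) and O(not countersign_checklist) yields O(not forward_credential).
The contrapositive of premise 9 (O(tag_asset ⊃ forward_credential)) is O(not forward_credential ⊃ not tag_asset), and O(not forward_credential) is already established, so O(not tag_asset).
So O(not tag_asset) holds, i.e. tag_asset is forbidden. None of the other listed options is forbidden under the premises.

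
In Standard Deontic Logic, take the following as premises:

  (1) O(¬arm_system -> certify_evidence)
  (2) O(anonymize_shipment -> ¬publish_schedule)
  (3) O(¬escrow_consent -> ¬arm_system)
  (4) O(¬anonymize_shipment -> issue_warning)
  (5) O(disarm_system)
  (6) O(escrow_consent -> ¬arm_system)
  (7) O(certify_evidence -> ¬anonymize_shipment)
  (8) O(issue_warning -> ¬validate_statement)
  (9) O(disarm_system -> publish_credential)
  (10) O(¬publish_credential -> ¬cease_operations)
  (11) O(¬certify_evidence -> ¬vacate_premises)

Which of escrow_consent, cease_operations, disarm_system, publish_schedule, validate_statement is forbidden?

Premises 6 and 3 cover both cases: O(escrow_consent -> ¬arm_system) and O(¬escrow_consent -> ¬arm_system). Since escrow_consent ∨ ¬escrow_consent is a tautology, O(¬arm_system) follows.
From O(¬arm_system) and premise 1, O(¬arm_system -> certify_evidence), we obtain O(certify_evidence).
Premise 7 is O(certify_evidence -> ¬anonymize_shipment); since O(certify_evidence), deontic closure gives O(¬anonymize_shipment).
With premise 4, O(¬anonymize_shipment -> issue_warning), the K-axiom yields O(issue_warning).
With premise 8, O(issue_warning -> ¬validate_statement), the K-axiom yields O(¬validate_statement).
So O(¬validate_statement) holds, i.e. validate_statement is forbidden. None of the other listed options is forbidden under the premises.

validate_statement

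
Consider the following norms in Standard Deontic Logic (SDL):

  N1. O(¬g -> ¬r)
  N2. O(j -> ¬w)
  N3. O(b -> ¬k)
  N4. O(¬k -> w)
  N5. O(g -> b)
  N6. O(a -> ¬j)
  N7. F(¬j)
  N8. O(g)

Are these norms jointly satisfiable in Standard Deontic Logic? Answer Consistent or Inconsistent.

Premise 8 states O(g) outright.
Applying K to premise 5 (O(g -> b)) and O(g) yields O(b).
Applying K to premise 3 (O(b -> ¬k)) and O(b) yields O(¬k).
From O(¬k) and premise 4, O(¬k -> w), we obtain O(w).
Premise 2 is O(j -> ¬w); contrapositively O(w -> ¬j). Since O(w) holds, K gives O(¬j).
However, F(¬j) at premise 7 amounts to O(j).
We now have both O(¬j) and O(j) — j is simultaneously obligatory and forbidden, violating the D-axiom.

Inconsistent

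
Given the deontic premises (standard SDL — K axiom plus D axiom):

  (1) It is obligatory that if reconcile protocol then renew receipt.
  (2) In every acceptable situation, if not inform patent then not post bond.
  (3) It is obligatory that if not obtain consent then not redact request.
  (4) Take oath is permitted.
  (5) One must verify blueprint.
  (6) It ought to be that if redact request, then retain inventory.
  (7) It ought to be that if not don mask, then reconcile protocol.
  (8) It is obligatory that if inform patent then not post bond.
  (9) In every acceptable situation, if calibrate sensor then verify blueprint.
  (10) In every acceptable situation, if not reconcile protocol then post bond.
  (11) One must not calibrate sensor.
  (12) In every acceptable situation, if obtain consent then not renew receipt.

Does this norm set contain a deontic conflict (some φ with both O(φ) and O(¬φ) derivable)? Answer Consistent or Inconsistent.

Premise 9 is O(calibrate_sensor → verify_blueprint); even if O(verify_blueprint) held, inferring O(calibrate_sensor) would be affirming the consequent — invalid.
So O(calibrate_sensor) is not derivable, and the apparent clash with O(¬calibrate_sensor) does not arise.
A world satisfying every obligation exists (e.g. calibrate_sensor=false, don_mask=false, inform_patent=false, obtain_consent=false, post_bond=false, reconcile_protocol=true, redact_request=false, renew_receipt=true, retain_inventory=false, take_oath=false, verify_blueprint=true); no atom is both obligatory and forbidden, so the set is consistent.

Consistent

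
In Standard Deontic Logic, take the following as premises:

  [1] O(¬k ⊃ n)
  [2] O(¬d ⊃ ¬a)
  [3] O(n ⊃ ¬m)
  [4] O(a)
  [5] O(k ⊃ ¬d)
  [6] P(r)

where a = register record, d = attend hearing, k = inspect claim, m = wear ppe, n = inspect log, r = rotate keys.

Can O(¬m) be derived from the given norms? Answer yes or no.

Premise 4 states O(a) outright.
The contrapositive of premise 2 (O(¬d ⊃ ¬a)) is O(a ⊃ d), and O(a) is already established, so O(d).
Premise 5, O(k ⊃ ¬d), contraposes to O(d ⊃ ¬k); with O(d) we get O(¬k).
Premise 1 is O(¬k ⊃ n); since O(¬k), deontic closure gives O(n).
Applying K to premise 3 (O(n ⊃ ¬m)) and O(n) yields O(¬m).
Premise 6 does not contribute to this derivation.
So O(¬m) follows.

Yes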